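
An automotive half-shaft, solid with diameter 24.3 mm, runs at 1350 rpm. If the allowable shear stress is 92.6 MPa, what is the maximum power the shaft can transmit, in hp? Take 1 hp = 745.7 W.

49.5 hp

J = πd⁴/32 = π(0.0243)⁴/32 = 3.423×10^-8 m⁴.
T_max = τ_allow·J/r = 9.26×10^7 × 3.423×10^-8 / 0.0122 = 260.9 N·m.
ω = 2π·1350/60 = 141.4 rad/s, so P_max = T_max·ω = 3.688×10^4 W.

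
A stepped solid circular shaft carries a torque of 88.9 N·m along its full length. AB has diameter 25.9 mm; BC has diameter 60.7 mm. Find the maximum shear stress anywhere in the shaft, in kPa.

Under the same torque, τ_max = 16T/(πd³) is largest where d is smallest — segment AB (d = 25.9 mm).
τ_max = 16·88.90/(π·(0.0259)³) = 2.606×10^7 Pa.

26100 kPa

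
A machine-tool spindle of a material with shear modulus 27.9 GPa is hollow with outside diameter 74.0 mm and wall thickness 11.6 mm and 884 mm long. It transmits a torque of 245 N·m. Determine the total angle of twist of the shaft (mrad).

3.39 mrad

J = π(d_o⁴ − d_i⁴)/32 = π(0.0740⁴ − 0.0508⁴)/32 = 2.290×10^-6 m⁴.
θ = T·L/(G·J) = 245.0 × 0.884 / (27.9×10⁹ × 2.290×10^-6) = 3.390×10^-3 rad.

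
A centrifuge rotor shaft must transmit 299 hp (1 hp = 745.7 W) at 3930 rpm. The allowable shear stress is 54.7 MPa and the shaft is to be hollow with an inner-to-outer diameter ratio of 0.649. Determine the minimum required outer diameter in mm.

39.4 mm

ω = 2π·3930/60 = 411.5 rad/s, so T = P/ω = 299×745.7 / 411.5 = 541.8 N·m.
For a hollow shaft with d_i/d_o = 0.649: τ_max = 16T/(π d_o³ (1−k⁴)), so d_o = [16T/(π τ_allow (1−k⁴))]^(1/3) = [16·541.8/(π·5.47×10^7·0.8226)]^(1/3) = 0.03943 m.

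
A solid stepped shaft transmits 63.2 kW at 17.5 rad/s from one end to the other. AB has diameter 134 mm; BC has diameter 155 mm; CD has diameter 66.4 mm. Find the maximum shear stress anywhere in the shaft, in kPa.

ω = 17.5 rad/s, so T = P/ω = 63.2×10³ / 17.50 = 3611 N·m.
Under the same torque, τ_max = 16T/(πd³) is largest where d is smallest — segment CD (d = 66.4 mm).
τ_max = 16·3611/(π·(0.0664)³) = 6.283×10^7 Pa.

62800 kPa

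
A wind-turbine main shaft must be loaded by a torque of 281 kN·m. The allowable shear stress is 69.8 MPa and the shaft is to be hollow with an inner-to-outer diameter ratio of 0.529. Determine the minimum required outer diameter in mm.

For a hollow shaft with d_i/d_o = 0.529: τ_max = 16T/(π d_o³ (1−k⁴)), so d_o = [16T/(π τ_allow (1−k⁴))]^(1/3) = [16·281000/(π·6.98×10^7·0.9217)]^(1/3) = 0.2812 m.

281 mm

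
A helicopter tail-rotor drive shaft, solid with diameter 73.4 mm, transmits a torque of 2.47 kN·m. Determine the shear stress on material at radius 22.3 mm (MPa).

J = πd⁴/32 = π(0.0734)⁴/32 = 2.850×10^-6 m⁴.
Shear stress varies linearly with radius: τ = T·r/J = 2470 × 0.0223 / 2.850×10^-6 = 1.933×10^7 Pa.

19.3 MPa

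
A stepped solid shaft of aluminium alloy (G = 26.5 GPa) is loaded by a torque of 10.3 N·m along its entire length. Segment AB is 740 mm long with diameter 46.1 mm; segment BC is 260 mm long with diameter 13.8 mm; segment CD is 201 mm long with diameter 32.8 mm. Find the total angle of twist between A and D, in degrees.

1.70°

J_AB = π(0.0461)⁴/32 = 4.43×10^-7 m⁴; J_BC = π(0.0138)⁴/32 = 3.56×10^-9 m⁴; J_CD = π(0.0328)⁴/32 = 1.14×10^-7 m⁴.
θ = (T/G)·Σ L_i/J_i = (10.30/26.5×10⁹)·(0.740/4.43×10^-7 + 0.260/3.56×10^-9 + 0.201/1.14×10^-7) = 0.02972 rad.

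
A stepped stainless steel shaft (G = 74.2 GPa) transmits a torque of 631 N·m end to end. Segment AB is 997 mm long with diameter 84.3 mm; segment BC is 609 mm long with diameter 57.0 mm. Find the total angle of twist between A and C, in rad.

J_AB = π(0.0843)⁴/32 = 4.96×10^-6 m⁴; J_BC = π(0.0570)⁴/32 = 1.04×10^-6 m⁴.
θ = (T/G)·Σ L_i/J_i = (631.0/74.2×10⁹)·(0.997/4.96×10^-6 + 0.609/1.04×10^-6) = 6.707×10^-3 rad.

0.00671 rad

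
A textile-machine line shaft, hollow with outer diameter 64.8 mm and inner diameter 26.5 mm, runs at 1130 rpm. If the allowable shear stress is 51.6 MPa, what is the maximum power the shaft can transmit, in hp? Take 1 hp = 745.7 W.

425 hp

J = π(d_o⁴ − d_i⁴)/32 = π(0.0648⁴ − 0.0265⁴)/32 = 1.683×10^-6 m⁴.
T_max = τ_allow·J/r = 5.16×10^7 × 1.683×10^-6 / 0.0324 = 2680 N·m.
ω = 2π·1130/60 = 118.3 rad/s, so P_max = T_max·ω = 3.171×10^5 W.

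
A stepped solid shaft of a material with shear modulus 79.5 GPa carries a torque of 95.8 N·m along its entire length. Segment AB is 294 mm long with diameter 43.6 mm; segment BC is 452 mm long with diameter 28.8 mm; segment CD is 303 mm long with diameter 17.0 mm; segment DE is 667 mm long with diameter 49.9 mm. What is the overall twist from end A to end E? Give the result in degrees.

3.15°

J_AB = π(0.0436)⁴/32 = 3.55×10^-7 m⁴; J_BC = π(0.0288)⁴/32 = 6.75×10^-8 m⁴; J_CD = π(0.0170)⁴/32 = 8.20×10^-9 m⁴; J_DE = π(0.0499)⁴/32 = 6.09×10^-7 m⁴.
θ = (T/G)·Σ L_i/J_i = (95.80/79.5×10⁹)·(0.294/3.55×10^-7 + 0.452/6.75×10^-8 + 0.303/8.20×10^-9 + 0.667/6.09×10^-7) = 0.05491 rad.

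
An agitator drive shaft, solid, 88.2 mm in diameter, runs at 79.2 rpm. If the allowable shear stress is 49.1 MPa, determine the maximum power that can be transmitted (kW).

54.9 kW

J = πd⁴/32 = π(0.0882)⁴/32 = 5.941×10^-6 m⁴.
T_max = τ_allow·J/r = 4.91×10^7 × 5.941×10^-6 / 0.0441 = 6615 N·m.
ω = 2π·79.2/60 = 8.294 rad/s, so P_max = T_max·ω = 5.486×10^4 W.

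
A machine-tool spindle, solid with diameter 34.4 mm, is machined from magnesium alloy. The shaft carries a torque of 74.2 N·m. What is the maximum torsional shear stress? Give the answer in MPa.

9.28 MPa

J = πd⁴/32 = π(0.0344)⁴/32 = 1.375×10^-7 m⁴.
τ_max = T·r/J = 74.20 × 0.0172 / 1.375×10^-7 = 9.283×10^6 Pa.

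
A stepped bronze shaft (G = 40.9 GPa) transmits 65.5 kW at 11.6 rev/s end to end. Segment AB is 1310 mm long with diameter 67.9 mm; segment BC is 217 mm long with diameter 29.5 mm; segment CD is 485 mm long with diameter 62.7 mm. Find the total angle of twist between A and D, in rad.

0.0849 rad

ω = 2π·11.6 = 72.88 rad/s, so T = P/ω = 65.5×10³ / 72.88 = 898.7 N·m.
J_AB = π(0.0679)⁴/32 = 2.09×10^-6 m⁴; J_BC = π(0.0295)⁴/32 = 7.44×10^-8 m⁴; J_CD = π(0.0627)⁴/32 = 1.52×10^-6 m⁴.
θ = (T/G)·Σ L_i/J_i = (898.7/40.9×10⁹)·(1.31/2.09×10^-6 + 0.217/7.44×10^-8 + 0.485/1.52×10^-6) = 0.08495 rad.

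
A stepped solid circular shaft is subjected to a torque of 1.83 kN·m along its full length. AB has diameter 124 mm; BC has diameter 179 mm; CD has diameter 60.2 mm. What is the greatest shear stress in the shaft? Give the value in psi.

Under the same torque, τ_max = 16T/(πd³) is largest where d is smallest — segment CD (d = 60.2 mm).
τ_max = 16·1830/(π·(0.0602)³) = 4.272×10^7 Pa.

6200 psi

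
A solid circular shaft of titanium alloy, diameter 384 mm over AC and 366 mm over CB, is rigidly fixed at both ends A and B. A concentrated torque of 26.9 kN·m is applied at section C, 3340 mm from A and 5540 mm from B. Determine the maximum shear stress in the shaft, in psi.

Compatibility: T_A·a/J_AC = T_B·b/J_CB with T_A + T_B = T₀.
J_AC = 2.13×10^-3 m⁴, J_CB = 1.76×10^-3 m⁴, so T_A = T₀·(J_AC/a)/((J_AC/a)+(J_CB/b)) = 17960 N·m, T_B = 8937 N·m.
τ in each portion: τ_AC = 1.62×10^6 Pa, τ_CB = 9.28×10^5 Pa; maximum is in AC.
τ_max = T_AC·r/J = 17960·0.192/2.13×10^-3 = 1.616×10^6 Pa.

234 psi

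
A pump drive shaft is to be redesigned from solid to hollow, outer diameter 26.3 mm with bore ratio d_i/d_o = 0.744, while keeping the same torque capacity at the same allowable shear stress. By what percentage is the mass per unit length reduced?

Equal τ_max and T ⇒ the solid shaft needs d_s³ = d_o³(1−k⁴), so d_s = 26.3·(1−0.744⁴)^(1/3) = 23.28 mm.
Area ratio A_h/A_s = d_o²(1−k²)/d_s² = (1−k²)/(1−k⁴)^(2/3) = 0.5698.
Mass saving = 1 − 0.5698 = 43.0 %.

43.0 %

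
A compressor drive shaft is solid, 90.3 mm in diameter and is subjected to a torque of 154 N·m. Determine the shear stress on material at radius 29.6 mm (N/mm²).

J = πd⁴/32 = π(0.0903)⁴/32 = 6.528×10^-6 m⁴.
Shear stress varies linearly with radius: τ = T·r/J = 154.0 × 0.0296 / 6.528×10^-6 = 6.983×10^5 Pa.

0.698 N/mm²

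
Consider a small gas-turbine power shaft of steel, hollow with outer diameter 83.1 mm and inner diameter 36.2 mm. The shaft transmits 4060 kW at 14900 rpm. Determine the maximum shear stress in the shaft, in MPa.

ω = 2π·14900/60 = 1560 rad/s, so T = P/ω = 4060×10³ / 1560 = 2602 N·m.
J = π(d_o⁴ − d_i⁴)/32 = π(0.0831⁴ − 0.0362⁴)/32 = 4.513×10^-6 m⁴.
τ_max = T·r/J = 2602 × 0.0415 / 4.513×10^-6 = 2.396×10^7 Pa.

24.0 MPa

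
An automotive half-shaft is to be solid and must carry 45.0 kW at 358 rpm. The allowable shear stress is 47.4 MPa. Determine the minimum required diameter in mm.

50.5 mm

ω = 2π·358/60 = 37.49 rad/s, so T = P/ω = 45.0×10³ / 37.49 = 1200 N·m.
For a solid shaft τ_max = 16T/(πd³), so d = (16T/(π τ_allow))^(1/3) = (16·1200/(π·4.74×10^7))^(1/3) = 0.05052 m.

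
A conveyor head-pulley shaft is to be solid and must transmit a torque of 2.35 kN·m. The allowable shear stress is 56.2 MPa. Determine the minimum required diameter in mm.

For a solid shaft τ_max = 16T/(πd³), so d = (16T/(π τ_allow))^(1/3) = (16·2350/(π·5.62×10^7))^(1/3) = 0.05972 m.

59.7 mm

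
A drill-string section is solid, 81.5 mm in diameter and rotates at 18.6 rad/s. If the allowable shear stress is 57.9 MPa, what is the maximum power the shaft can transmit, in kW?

J = πd⁴/32 = π(0.0815)⁴/32 = 4.331×10^-6 m⁴.
T_max = τ_allow·J/r = 5.79×10^7 × 4.331×10^-6 / 0.0408 = 6154 N·m.
ω = 18.6 rad/s, so P_max = T_max·ω = 1.145×10^5 W.

114 kW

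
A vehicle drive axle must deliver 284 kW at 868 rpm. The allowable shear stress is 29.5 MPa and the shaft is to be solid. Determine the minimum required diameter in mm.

ω = 2π·868/60 = 90.90 rad/s, so T = P/ω = 284×10³ / 90.90 = 3124 N·m.
For a solid shaft τ_max = 16T/(πd³), so d = (16T/(π τ_allow))^(1/3) = (16·3124/(π·2.95×10^7))^(1/3) = 0.08140 m.

81.4 mm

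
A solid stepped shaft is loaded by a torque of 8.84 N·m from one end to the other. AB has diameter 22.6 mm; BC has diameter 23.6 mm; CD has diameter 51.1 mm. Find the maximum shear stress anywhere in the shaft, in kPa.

Under the same torque, τ_max = 16T/(πd³) is largest where d is smallest — segment AB (d = 22.6 mm).
τ_max = 16·8.840/(π·(0.0226)³) = 3.900×10^6 Pa.

3900 kPa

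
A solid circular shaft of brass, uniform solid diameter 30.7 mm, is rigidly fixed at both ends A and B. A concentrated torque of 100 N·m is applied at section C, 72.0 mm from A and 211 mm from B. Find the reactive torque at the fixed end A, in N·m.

74.6 N·m

With uniform GJ and both ends fixed, compatibility θ_AC = θ_CB gives T_A·a = T_B·b, together with T_A + T_B = T₀.
T_A = T₀·b/(a+b) = 100.0·211/283.0 = 74.56 N·m; T_B = 25.44 N·m.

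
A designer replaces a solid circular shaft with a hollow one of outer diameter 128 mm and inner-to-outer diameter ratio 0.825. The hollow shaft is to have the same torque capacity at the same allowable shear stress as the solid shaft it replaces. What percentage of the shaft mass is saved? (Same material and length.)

51.6 %

Equal τ_max and T ⇒ the solid shaft needs d_s³ = d_o³(1−k⁴), so d_s = 128·(1−0.825⁴)^(1/3) = 104.0 mm.
Area ratio A_h/A_s = d_o²(1−k²)/d_s² = (1−k²)/(1−k⁴)^(2/3) = 0.4836.
Mass saving = 1 − 0.4836 = 51.6 %.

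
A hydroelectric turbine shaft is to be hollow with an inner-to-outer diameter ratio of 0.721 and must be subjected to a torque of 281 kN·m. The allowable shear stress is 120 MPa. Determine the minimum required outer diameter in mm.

For a hollow shaft with d_i/d_o = 0.721: τ_max = 16T/(π d_o³ (1−k⁴)), so d_o = [16T/(π τ_allow (1−k⁴))]^(1/3) = [16·281000/(π·1.20×10^8·0.7298)]^(1/3) = 0.2538 m.

254 mm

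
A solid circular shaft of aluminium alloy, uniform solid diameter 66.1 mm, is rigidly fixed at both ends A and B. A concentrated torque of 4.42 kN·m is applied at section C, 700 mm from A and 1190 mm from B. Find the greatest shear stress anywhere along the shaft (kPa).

49100 kPa

With uniform GJ and both ends fixed, compatibility θ_AC = θ_CB gives T_A·a = T_B·b, together with T_A + T_B = T₀.
T_A = T₀·b/(a+b) = 4420·1190/1890 = 2783 N·m; T_B = 1637 N·m.
τ in each portion: τ_AC = 4.91×10^7 Pa, τ_CB = 2.89×10^7 Pa; maximum is in AC.
τ_max = T_AC·r/J = 2783·0.0330/1.87×10^-6 = 4.908×10^7 Pa.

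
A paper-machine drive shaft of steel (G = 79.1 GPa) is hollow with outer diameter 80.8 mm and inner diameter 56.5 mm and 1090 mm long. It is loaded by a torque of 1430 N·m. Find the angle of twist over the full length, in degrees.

J = π(d_o⁴ − d_i⁴)/32 = π(0.0808⁴ − 0.0565⁴)/32 = 3.184×10^-6 m⁴.
θ = T·L/(G·J) = 1430 × 1.09 / (79.1×10⁹ × 3.184×10^-6) = 6.189×10^-3 rad.

0.355°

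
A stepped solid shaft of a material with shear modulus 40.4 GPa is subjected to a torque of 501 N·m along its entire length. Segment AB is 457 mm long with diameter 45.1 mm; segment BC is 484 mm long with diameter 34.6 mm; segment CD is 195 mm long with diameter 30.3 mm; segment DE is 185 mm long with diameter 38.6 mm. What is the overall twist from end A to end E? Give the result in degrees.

J_AB = π(0.0451)⁴/32 = 4.06×10^-7 m⁴; J_BC = π(0.0346)⁴/32 = 1.41×10^-7 m⁴; J_CD = π(0.0303)⁴/32 = 8.28×10^-8 m⁴; J_DE = π(0.0386)⁴/32 = 2.18×10^-7 m⁴.
θ = (T/G)·Σ L_i/J_i = (501.0/40.4×10⁹)·(0.457/4.06×10^-7 + 0.484/1.41×10^-7 + 0.195/8.28×10^-8 + 0.185/2.18×10^-7) = 0.09636 rad.

5.52°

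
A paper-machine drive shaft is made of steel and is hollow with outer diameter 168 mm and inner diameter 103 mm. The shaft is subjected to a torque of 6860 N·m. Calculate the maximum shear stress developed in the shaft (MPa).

8.58 MPa

J = π(d_o⁴ − d_i⁴)/32 = π(0.168⁴ − 0.103⁴)/32 = 6.716×10^-5 m⁴.
τ_max = T·r/J = 6860 × 0.0840 / 6.716×10^-5 = 8.581×10^6 Pa.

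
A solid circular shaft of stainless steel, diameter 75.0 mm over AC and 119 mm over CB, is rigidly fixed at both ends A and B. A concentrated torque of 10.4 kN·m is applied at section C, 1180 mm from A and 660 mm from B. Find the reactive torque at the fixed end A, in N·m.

Compatibility: T_A·a/J_AC = T_B·b/J_CB with T_A + T_B = T₀.
J_AC = 3.11×10^-6 m⁴, J_CB = 1.97×10^-5 m⁴, so T_A = T₀·(J_AC/a)/((J_AC/a)+(J_CB/b)) = 843.4 N·m, T_B = 9557 N·m.

843 N·m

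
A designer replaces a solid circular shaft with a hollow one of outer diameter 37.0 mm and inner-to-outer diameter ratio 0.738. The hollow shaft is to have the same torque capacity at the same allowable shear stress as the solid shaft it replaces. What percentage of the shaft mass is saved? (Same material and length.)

42.4 %

Equal τ_max and T ⇒ the solid shaft needs d_s³ = d_o³(1−k⁴), so d_s = 37.0·(1−0.738⁴)^(1/3) = 32.90 mm.
Area ratio A_h/A_s = d_o²(1−k²)/d_s² = (1−k²)/(1−k⁴)^(2/3) = 0.5757.
Mass saving = 1 − 0.5757 = 42.4 %.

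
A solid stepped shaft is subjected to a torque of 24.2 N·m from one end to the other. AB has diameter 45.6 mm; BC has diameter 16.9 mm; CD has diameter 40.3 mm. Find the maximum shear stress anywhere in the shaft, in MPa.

25.5 MPa

Under the same torque, τ_max = 16T/(πd³) is largest where d is smallest — segment BC (d = 16.9 mm).
τ_max = 16·24.20/(π·(0.0169)³) = 2.553×10^7 Pa.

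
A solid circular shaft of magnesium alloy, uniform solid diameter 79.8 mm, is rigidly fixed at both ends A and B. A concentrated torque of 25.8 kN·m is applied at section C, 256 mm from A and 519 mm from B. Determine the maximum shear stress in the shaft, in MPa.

173 MPa

With uniform GJ and both ends fixed, compatibility θ_AC = θ_CB gives T_A·a = T_B·b, together with T_A + T_B = T₀.
T_A = T₀·b/(a+b) = 25800·519/775.0 = 17280 N·m; T_B = 8522 N·m.
τ in each portion: τ_AC = 1.73×10^8 Pa, τ_CB = 8.54×10^7 Pa; maximum is in AC.
τ_max = T_AC·r/J = 17280·0.0399/3.98×10^-6 = 1.732×10^8 Pa.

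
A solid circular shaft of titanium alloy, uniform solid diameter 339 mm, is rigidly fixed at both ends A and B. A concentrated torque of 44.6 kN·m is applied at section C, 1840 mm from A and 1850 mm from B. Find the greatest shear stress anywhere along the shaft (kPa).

With uniform GJ and both ends fixed, compatibility θ_AC = θ_CB gives T_A·a = T_B·b, together with T_A + T_B = T₀.
T_A = T₀·b/(a+b) = 44600·1850/3690 = 22360 N·m; T_B = 22240 N·m.
τ in each portion: τ_AC = 2.92×10^6 Pa, τ_CB = 2.91×10^6 Pa; maximum is in AC.
τ_max = T_AC·r/J = 22360·0.170/1.30×10^-3 = 2.923×10^6 Pa.

2920 kPa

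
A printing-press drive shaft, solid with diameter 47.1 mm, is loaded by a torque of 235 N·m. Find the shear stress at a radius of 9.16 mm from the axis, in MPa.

J = πd⁴/32 = π(0.0471)⁴/32 = 4.832×10^-7 m⁴.
Shear stress varies linearly with radius: τ = T·r/J = 235.0 × 0.00916 / 4.832×10^-7 = 4.455×10^6 Pa.

4.46 MPa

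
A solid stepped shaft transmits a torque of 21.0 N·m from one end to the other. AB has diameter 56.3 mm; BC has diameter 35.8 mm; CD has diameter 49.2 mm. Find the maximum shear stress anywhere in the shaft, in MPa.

Under the same torque, τ_max = 16T/(πd³) is largest where d is smallest — segment BC (d = 35.8 mm).
τ_max = 16·21.00/(π·(0.0358)³) = 2.331×10^6 Pa.

2.33 MPa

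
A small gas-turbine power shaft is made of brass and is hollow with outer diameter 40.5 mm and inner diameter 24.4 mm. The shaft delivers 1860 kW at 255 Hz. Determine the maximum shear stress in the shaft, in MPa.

103 MPa

ω = 2π·255 = 1602 rad/s, so T = P/ω = 1860×10³ / 1602 = 1161 N·m.
J = π(d_o⁴ − d_i⁴)/32 = π(0.0405⁴ − 0.0244⁴)/32 = 2.293×10^-7 m⁴.
τ_max = T·r/J = 1161 × 0.0203 / 2.293×10^-7 = 1.025×10^8 Pa.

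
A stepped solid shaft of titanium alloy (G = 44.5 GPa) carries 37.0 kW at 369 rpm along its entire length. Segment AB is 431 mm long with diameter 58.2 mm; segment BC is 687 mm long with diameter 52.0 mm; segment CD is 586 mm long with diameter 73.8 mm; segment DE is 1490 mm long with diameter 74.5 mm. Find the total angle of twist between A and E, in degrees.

2.51°

ω = 2π·369/60 = 38.64 rad/s, so T = P/ω = 37.0×10³ / 38.64 = 957.5 N·m.
J_AB = π(0.0582)⁴/32 = 1.13×10^-6 m⁴; J_BC = π(0.0520)⁴/32 = 7.18×10^-7 m⁴; J_CD = π(0.0738)⁴/32 = 2.91×10^-6 m⁴; J_DE = π(0.0745)⁴/32 = 3.02×10^-6 m⁴.
θ = (T/G)·Σ L_i/J_i = (957.5/44.5×10⁹)·(0.431/1.13×10^-6 + 0.687/7.18×10^-7 + 0.586/2.91×10^-6 + 1.49/3.02×10^-6) = 0.04376 rad.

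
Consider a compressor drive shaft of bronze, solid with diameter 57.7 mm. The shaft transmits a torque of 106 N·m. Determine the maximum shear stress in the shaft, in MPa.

2.81 MPa

J = πd⁴/32 = π(0.0577)⁴/32 = 1.088×10^-6 m⁴.
τ_max = T·r/J = 106.0 × 0.0289 / 1.088×10^-6 = 2.810×10^6 Pa.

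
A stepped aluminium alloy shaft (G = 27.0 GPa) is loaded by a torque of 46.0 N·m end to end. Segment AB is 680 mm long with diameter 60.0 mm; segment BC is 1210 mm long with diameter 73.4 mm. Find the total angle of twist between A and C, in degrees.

0.0936°

J_AB = π(0.0600)⁴/32 = 1.27×10^-6 m⁴; J_BC = π(0.0734)⁴/32 = 2.85×10^-6 m⁴.
θ = (T/G)·Σ L_i/J_i = (46.00/27.0×10⁹)·(0.680/1.27×10^-6 + 1.21/2.85×10^-6) = 1.634×10^-3 rad.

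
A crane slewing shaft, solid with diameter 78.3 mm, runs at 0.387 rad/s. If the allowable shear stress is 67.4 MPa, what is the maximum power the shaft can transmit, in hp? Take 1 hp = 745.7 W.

3.30 hp

J = πd⁴/32 = π(0.0783)⁴/32 = 3.690×10^-6 m⁴.
T_max = τ_allow·J/r = 6.74×10^7 × 3.690×10^-6 / 0.0391 = 6353 N·m.
ω = 0.387 rad/s, so P_max = T_max·ω = 2459 W.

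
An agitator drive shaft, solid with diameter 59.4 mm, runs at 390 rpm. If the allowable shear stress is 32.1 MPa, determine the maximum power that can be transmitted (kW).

J = πd⁴/32 = π(0.0594)⁴/32 = 1.222×10^-6 m⁴.
T_max = τ_allow·J/r = 3.21×10^7 × 1.222×10^-6 / 0.0297 = 1321 N·m.
ω = 2π·390/60 = 40.84 rad/s, so P_max = T_max·ω = 5.395×10^4 W.

53.9 kW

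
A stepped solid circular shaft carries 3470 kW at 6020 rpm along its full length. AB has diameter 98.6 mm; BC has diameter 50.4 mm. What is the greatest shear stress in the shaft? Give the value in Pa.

ω = 2π·6020/60 = 630.4 rad/s, so T = P/ω = 3470×10³ / 630.4 = 5504 N·m.
Under the same torque, τ_max = 16T/(πd³) is largest where d is smallest — segment BC (d = 50.4 mm).
τ_max = 16·5504/(π·(0.0504)³) = 2.190×10^8 Pa.

2.19e8 Pa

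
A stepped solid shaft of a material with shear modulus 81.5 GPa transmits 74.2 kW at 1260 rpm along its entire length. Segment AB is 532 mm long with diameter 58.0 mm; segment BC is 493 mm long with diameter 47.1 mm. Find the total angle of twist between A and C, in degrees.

0.593°

ω = 2π·1260/60 = 131.9 rad/s, so T = P/ω = 74.2×10³ / 131.9 = 562.3 N·m.
J_AB = π(0.0580)⁴/32 = 1.11×10^-6 m⁴; J_BC = π(0.0471)⁴/32 = 4.83×10^-7 m⁴.
θ = (T/G)·Σ L_i/J_i = (562.3/81.5×10⁹)·(0.532/1.11×10^-6 + 0.493/4.83×10^-7) = 0.01034 rad.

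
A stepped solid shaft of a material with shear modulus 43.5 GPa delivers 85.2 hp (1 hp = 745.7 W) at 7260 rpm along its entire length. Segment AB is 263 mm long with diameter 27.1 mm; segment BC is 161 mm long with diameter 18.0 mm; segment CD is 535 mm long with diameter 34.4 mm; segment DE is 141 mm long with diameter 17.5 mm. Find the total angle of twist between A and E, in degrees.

ω = 2π·7260/60 = 760.3 rad/s, so T = P/ω = 85.2×745.7 / 760.3 = 83.57 N·m.
J_AB = π(0.0271)⁴/32 = 5.30×10^-8 m⁴; J_BC = π(0.0180)⁴/32 = 1.03×10^-8 m⁴; J_CD = π(0.0344)⁴/32 = 1.37×10^-7 m⁴; J_DE = π(0.0175)⁴/32 = 9.21×10^-9 m⁴.
θ = (T/G)·Σ L_i/J_i = (83.57/43.5×10⁹)·(0.263/5.30×10^-8 + 0.161/1.03×10^-8 + 0.535/1.37×10^-7 + 0.141/9.21×10^-9) = 0.07645 rad.

4.38°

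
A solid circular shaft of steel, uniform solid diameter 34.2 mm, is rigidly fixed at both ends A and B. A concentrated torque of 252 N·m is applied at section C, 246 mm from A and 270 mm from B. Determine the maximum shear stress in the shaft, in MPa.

16.8 MPa

With uniform GJ and both ends fixed, compatibility θ_AC = θ_CB gives T_A·a = T_B·b, together with T_A + T_B = T₀.
T_A = T₀·b/(a+b) = 252.0·270/516.0 = 131.9 N·m; T_B = 120.1 N·m.
τ in each portion: τ_AC = 1.68×10^7 Pa, τ_CB = 1.53×10^7 Pa; maximum is in AC.
τ_max = T_AC·r/J = 131.9·0.0171/1.34×10^-7 = 1.679×10^7 Pa.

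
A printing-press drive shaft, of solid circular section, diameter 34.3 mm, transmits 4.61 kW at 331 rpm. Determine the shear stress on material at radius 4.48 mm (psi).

636 psi

ω = 2π·331/60 = 34.66 rad/s, so T = P/ω = 4.61×10³ / 34.66 = 133.0 N·m.
J = πd⁴/32 = π(0.0343)⁴/32 = 1.359×10^-7 m⁴.
Shear stress varies linearly with radius: τ = T·r/J = 133.0 × 0.00448 / 1.359×10^-7 = 4.385×10^6 Pa.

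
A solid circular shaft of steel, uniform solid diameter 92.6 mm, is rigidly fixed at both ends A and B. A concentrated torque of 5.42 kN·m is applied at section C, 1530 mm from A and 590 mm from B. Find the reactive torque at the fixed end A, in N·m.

With uniform GJ and both ends fixed, compatibility θ_AC = θ_CB gives T_A·a = T_B·b, together with T_A + T_B = T₀.
T_A = T₀·b/(a+b) = 5420·590/2120 = 1508 N·m; T_B = 3912 N·m.

1510 N·m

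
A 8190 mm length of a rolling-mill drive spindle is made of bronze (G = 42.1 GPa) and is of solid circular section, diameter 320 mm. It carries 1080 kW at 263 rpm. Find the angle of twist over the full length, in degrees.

ω = 2π·263/60 = 27.54 rad/s, so T = P/ω = 1080×10³ / 27.54 = 39210 N·m.
J = πd⁴/32 = π(0.320)⁴/32 = 1.029×10^-3 m⁴.
θ = T·L/(G·J) = 39210 × 8.19 / (42.1×10⁹ × 1.029×10^-3) = 7.410×10^-3 rad.

0.425°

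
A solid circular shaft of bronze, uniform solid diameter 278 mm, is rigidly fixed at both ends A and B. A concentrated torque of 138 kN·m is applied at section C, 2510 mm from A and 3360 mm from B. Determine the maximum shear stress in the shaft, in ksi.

2.72 ksi

With uniform GJ and both ends fixed, compatibility θ_AC = θ_CB gives T_A·a = T_B·b, together with T_A + T_B = T₀.
T_A = T₀·b/(a+b) = 138000·3360/5870 = 78990 N·m; T_B = 59010 N·m.
τ in each portion: τ_AC = 1.87×10^7 Pa, τ_CB = 1.40×10^7 Pa; maximum is in AC.
τ_max = T_AC·r/J = 78990·0.139/5.86×10^-4 = 1.872×10^7 Pa.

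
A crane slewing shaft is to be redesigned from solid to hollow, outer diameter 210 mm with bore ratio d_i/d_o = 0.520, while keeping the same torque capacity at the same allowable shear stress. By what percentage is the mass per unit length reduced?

23.3 %

Equal τ_max and T ⇒ the solid shaft needs d_s³ = d_o³(1−k⁴), so d_s = 210·(1−0.520⁴)^(1/3) = 204.8 mm.
Area ratio A_h/A_s = d_o²(1−k²)/d_s² = (1−k²)/(1−k⁴)^(2/3) = 0.7675.
Mass saving = 1 − 0.7675 = 23.3 %.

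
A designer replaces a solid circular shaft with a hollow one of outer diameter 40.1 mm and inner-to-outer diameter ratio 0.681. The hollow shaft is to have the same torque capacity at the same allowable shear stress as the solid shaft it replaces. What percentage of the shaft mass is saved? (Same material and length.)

37.0 %

Equal τ_max and T ⇒ the solid shaft needs d_s³ = d_o³(1−k⁴), so d_s = 40.1·(1−0.681⁴)^(1/3) = 36.99 mm.
Area ratio A_h/A_s = d_o²(1−k²)/d_s² = (1−k²)/(1−k⁴)^(2/3) = 0.6302.
Mass saving = 1 − 0.6302 = 37.0 %.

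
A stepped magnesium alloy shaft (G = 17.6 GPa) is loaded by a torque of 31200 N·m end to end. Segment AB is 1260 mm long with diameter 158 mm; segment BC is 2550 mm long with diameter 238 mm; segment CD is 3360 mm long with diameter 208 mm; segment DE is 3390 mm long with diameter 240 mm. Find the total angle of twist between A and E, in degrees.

J_AB = π(0.158)⁴/32 = 6.12×10^-5 m⁴; J_BC = π(0.238)⁴/32 = 3.15×10^-4 m⁴; J_CD = π(0.208)⁴/32 = 1.84×10^-4 m⁴; J_DE = π(0.240)⁴/32 = 3.26×10^-4 m⁴.
θ = (T/G)·Σ L_i/J_i = (31200/17.6×10⁹)·(1.26/6.12×10^-5 + 2.55/3.15×10^-4 + 3.36/1.84×10^-4 + 3.39/3.26×10^-4) = 0.1017 rad.

5.83°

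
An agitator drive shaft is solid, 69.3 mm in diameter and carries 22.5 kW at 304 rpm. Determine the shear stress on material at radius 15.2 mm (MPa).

ω = 2π·304/60 = 31.83 rad/s, so T = P/ω = 22.5×10³ / 31.83 = 706.8 N·m.
J = πd⁴/32 = π(0.0693)⁴/32 = 2.264×10^-6 m⁴.
Shear stress varies linearly with radius: τ = T·r/J = 706.8 × 0.0152 / 2.264×10^-6 = 4.745×10^6 Pa.

4.74 MPa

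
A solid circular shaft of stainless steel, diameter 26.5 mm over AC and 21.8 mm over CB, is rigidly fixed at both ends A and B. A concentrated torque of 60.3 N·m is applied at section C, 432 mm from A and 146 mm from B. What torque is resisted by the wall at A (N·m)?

25.6 N·m

Compatibility: T_A·a/J_AC = T_B·b/J_CB with T_A + T_B = T₀.
J_AC = 4.84×10^-8 m⁴, J_CB = 2.22×10^-8 m⁴, so T_A = T₀·(J_AC/a)/((J_AC/a)+(J_CB/b)) = 25.60 N·m, T_B = 34.70 N·m.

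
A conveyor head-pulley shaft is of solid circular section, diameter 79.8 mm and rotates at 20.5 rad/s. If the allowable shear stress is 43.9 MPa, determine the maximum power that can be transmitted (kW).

89.8 kW

J = πd⁴/32 = π(0.0798)⁴/32 = 3.981×10^-6 m⁴.
T_max = τ_allow·J/r = 4.39×10^7 × 3.981×10^-6 / 0.0399 = 4380 N·m.
ω = 20.5 rad/s, so P_max = T_max·ω = 8.980×10^4 W.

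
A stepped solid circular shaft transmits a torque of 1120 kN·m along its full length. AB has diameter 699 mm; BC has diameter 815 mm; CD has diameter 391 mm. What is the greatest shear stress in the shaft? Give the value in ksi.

Under the same torque, τ_max = 16T/(πd³) is largest where d is smallest — segment CD (d = 391 mm).
τ_max = 16·1.120e6/(π·(0.391)³) = 9.542×10^7 Pa.

13.8 ksi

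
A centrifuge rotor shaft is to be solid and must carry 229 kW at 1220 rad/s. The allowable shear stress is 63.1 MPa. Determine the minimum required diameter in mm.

24.7 mm

ω = 1220 rad/s, so T = P/ω = 229×10³ / 1220 = 187.7 N·m.
For a solid shaft τ_max = 16T/(πd³), so d = (16T/(π τ_allow))^(1/3) = (16·187.7/(π·6.31×10^7))^(1/3) = 0.02474 m.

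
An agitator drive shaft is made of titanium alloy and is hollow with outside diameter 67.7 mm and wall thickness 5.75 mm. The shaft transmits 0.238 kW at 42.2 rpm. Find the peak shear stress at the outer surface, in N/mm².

ω = 2π·42.2/60 = 4.419 rad/s, so T = P/ω = 0.238×10³ / 4.419 = 53.86 N·m.
J = π(d_o⁴ − d_i⁴)/32 = π(0.0677⁴ − 0.0562⁴)/32 = 1.083×10^-6 m⁴.
τ_max = T·r/J = 53.86 × 0.0338 / 1.083×10^-6 = 1.683×10^6 Pa.

1.68 N/mm²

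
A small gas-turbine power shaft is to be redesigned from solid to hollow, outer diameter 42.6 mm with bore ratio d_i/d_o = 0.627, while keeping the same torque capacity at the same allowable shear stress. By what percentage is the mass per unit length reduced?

32.1 %

Equal τ_max and T ⇒ the solid shaft needs d_s³ = d_o³(1−k⁴), so d_s = 42.6·(1−0.627⁴)^(1/3) = 40.28 mm.
Area ratio A_h/A_s = d_o²(1−k²)/d_s² = (1−k²)/(1−k⁴)^(2/3) = 0.6787.
Mass saving = 1 − 0.6787 = 32.1 %.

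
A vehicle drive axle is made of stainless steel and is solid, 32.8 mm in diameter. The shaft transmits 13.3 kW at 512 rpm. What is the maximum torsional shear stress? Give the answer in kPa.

ω = 2π·512/60 = 53.62 rad/s, so T = P/ω = 13.3×10³ / 53.62 = 248.1 N·m.
J = πd⁴/32 = π(0.0328)⁴/32 = 1.136×10^-7 m⁴.
τ_max = T·r/J = 248.1 × 0.0164 / 1.136×10^-7 = 3.580×10^7 Pa.

35800 kPa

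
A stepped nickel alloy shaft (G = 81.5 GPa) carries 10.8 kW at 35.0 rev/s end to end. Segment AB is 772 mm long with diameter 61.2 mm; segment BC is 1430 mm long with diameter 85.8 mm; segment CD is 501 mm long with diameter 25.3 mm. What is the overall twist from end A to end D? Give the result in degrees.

0.459°

ω = 2π·35.0 = 219.9 rad/s, so T = P/ω = 10.8×10³ / 219.9 = 49.11 N·m.
J_AB = π(0.0612)⁴/32 = 1.38×10^-6 m⁴; J_BC = π(0.0858)⁴/32 = 5.32×10^-6 m⁴; J_CD = π(0.0253)⁴/32 = 4.02×10^-8 m⁴.
θ = (T/G)·Σ L_i/J_i = (49.11/81.5×10⁹)·(0.772/1.38×10^-6 + 1.43/5.32×10^-6 + 0.501/4.02×10^-8) = 8.005×10^-3 rad.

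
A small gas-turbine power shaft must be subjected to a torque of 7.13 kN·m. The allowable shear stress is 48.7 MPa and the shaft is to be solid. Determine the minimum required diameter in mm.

For a solid shaft τ_max = 16T/(πd³), so d = (16T/(π τ_allow))^(1/3) = (16·7130/(π·4.87×10^7))^(1/3) = 0.09068 m.

90.7 mm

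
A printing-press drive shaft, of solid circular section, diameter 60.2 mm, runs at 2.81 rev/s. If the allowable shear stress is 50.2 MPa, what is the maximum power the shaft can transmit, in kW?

J = πd⁴/32 = π(0.0602)⁴/32 = 1.289×10^-6 m⁴.
T_max = τ_allow·J/r = 5.02×10^7 × 1.289×10^-6 / 0.0301 = 2150 N·m.
ω = 2π·2.81 = 17.66 rad/s, so P_max = T_max·ω = 3.797×10^4 W.

38.0 kW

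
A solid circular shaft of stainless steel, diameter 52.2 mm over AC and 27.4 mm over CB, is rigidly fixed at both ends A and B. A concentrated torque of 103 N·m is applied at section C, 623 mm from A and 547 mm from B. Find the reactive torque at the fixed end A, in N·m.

94.8 N·m

Compatibility: T_A·a/J_AC = T_B·b/J_CB with T_A + T_B = T₀.
J_AC = 7.29×10^-7 m⁴, J_CB = 5.53×10^-8 m⁴, so T_A = T₀·(J_AC/a)/((J_AC/a)+(J_CB/b)) = 94.80 N·m, T_B = 8.197 N·m.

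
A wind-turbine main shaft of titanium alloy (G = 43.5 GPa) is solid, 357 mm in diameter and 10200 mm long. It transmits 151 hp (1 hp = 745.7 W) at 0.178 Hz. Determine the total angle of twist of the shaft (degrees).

ω = 2π·0.178 = 1.118 rad/s, so T = P/ω = 151×745.7 / 1.118 = 100700 N·m.
J = πd⁴/32 = π(0.357)⁴/32 = 1.595×10^-3 m⁴.
θ = T·L/(G·J) = 100700 × 10.2 / (43.5×10⁹ × 1.595×10^-3) = 0.01480 rad.

0.848°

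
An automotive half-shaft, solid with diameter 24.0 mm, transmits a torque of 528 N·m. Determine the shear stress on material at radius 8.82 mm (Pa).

J = πd⁴/32 = π(0.0240)⁴/32 = 3.257×10^-8 m⁴.
Shear stress varies linearly with radius: τ = T·r/J = 528.0 × 0.00882 / 3.257×10^-8 = 1.430×10^8 Pa.

1.43e8 Pa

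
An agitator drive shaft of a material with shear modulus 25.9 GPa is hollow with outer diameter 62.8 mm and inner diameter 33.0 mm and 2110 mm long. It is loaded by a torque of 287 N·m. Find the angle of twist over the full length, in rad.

J = π(d_o⁴ − d_i⁴)/32 = π(0.0628⁴ − 0.0330⁴)/32 = 1.411×10^-6 m⁴.
θ = T·L/(G·J) = 287.0 × 2.11 / (25.9×10⁹ × 1.411×10^-6) = 0.01658 rad.

0.0166 rad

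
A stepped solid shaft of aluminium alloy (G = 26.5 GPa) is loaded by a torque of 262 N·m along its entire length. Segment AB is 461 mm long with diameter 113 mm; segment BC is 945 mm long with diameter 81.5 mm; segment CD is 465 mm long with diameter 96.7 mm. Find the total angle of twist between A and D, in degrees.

J_AB = π(0.113)⁴/32 = 1.60×10^-5 m⁴; J_BC = π(0.0815)⁴/32 = 4.33×10^-6 m⁴; J_CD = π(0.0967)⁴/32 = 8.58×10^-6 m⁴.
θ = (T/G)·Σ L_i/J_i = (262.0/26.5×10⁹)·(0.461/1.60×10^-5 + 0.945/4.33×10^-6 + 0.465/8.58×10^-6) = 2.977×10^-3 rad.

0.171°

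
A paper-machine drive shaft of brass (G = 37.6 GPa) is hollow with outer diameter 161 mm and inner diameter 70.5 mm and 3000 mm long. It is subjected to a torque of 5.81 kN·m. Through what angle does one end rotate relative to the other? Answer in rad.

0.00730 rad

J = π(d_o⁴ − d_i⁴)/32 = π(0.161⁴ − 0.0705⁴)/32 = 6.354×10^-5 m⁴.
θ = T·L/(G·J) = 5810 × 3.00 / (37.6×10⁹ × 6.354×10^-5) = 7.296×10^-3 rad.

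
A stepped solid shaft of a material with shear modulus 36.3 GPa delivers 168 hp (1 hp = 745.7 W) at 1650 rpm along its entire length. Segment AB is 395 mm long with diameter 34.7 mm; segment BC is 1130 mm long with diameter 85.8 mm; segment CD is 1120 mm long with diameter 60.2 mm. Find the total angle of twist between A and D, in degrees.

4.41°

ω = 2π·1650/60 = 172.8 rad/s, so T = P/ω = 168×745.7 / 172.8 = 725.0 N·m.
J_AB = π(0.0347)⁴/32 = 1.42×10^-7 m⁴; J_BC = π(0.0858)⁴/32 = 5.32×10^-6 m⁴; J_CD = π(0.0602)⁴/32 = 1.29×10^-6 m⁴.
θ = (T/G)·Σ L_i/J_i = (725.0/36.3×10⁹)·(0.395/1.42×10^-7 + 1.13/5.32×10^-6 + 1.12/1.29×10^-6) = 0.07702 rad.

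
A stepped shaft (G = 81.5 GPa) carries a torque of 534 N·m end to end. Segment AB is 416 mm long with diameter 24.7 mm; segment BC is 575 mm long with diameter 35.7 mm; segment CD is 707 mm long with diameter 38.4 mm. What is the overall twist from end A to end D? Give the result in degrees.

J_AB = π(0.0247)⁴/32 = 3.65×10^-8 m⁴; J_BC = π(0.0357)⁴/32 = 1.59×10^-7 m⁴; J_CD = π(0.0384)⁴/32 = 2.13×10^-7 m⁴.
θ = (T/G)·Σ L_i/J_i = (534.0/81.5×10⁹)·(0.416/3.65×10^-8 + 0.575/1.59×10^-7 + 0.707/2.13×10^-7) = 0.1199 rad.

6.87°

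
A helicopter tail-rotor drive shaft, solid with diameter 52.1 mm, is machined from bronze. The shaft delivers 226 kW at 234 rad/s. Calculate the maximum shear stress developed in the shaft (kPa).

34800 kPa

ω = 234 rad/s, so T = P/ω = 226×10³ / 234.0 = 965.8 N·m.
J = πd⁴/32 = π(0.0521)⁴/32 = 7.234×10^-7 m⁴.
τ_max = T·r/J = 965.8 × 0.0261 / 7.234×10^-7 = 3.478×10^7 Pa.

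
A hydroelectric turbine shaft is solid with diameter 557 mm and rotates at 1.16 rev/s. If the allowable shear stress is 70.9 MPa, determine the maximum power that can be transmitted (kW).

J = πd⁴/32 = π(0.557)⁴/32 = 9.450×10^-3 m⁴.
T_max = τ_allow·J/r = 7.09×10^7 × 9.450×10^-3 / 0.279 = 2.406e6 N·m.
ω = 2π·1.16 = 7.288 rad/s, so P_max = T_max·ω = 1.753×10^7 W.

17500 kW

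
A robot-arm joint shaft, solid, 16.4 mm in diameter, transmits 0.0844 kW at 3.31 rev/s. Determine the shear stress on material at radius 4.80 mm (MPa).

2.74 MPa

ω = 2π·3.31 = 20.80 rad/s, so T = P/ω = 0.0844×10³ / 20.80 = 4.058 N·m.
J = πd⁴/32 = π(0.0164)⁴/32 = 7.102×10^-9 m⁴.
Shear stress varies linearly with radius: τ = T·r/J = 4.058 × 0.00480 / 7.102×10^-9 = 2.743×10^6 Pa.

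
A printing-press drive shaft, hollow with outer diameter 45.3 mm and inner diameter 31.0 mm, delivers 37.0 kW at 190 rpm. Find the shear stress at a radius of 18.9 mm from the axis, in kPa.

109000 kPa

ω = 2π·190/60 = 19.90 rad/s, so T = P/ω = 37.0×10³ / 19.90 = 1860 N·m.
J = π(d_o⁴ − d_i⁴)/32 = π(0.0453⁴ − 0.0310⁴)/32 = 3.228×10^-7 m⁴.
Shear stress varies linearly with radius: τ = T·r/J = 1860 × 0.0189 / 3.228×10^-7 = 1.089×10^8 Pa.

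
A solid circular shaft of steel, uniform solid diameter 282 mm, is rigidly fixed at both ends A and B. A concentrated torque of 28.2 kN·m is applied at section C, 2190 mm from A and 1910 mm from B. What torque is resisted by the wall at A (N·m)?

With uniform GJ and both ends fixed, compatibility θ_AC = θ_CB gives T_A·a = T_B·b, together with T_A + T_B = T₀.
T_A = T₀·b/(a+b) = 28200·1910/4100 = 13140 N·m; T_B = 15060 N·m.

13100 N·m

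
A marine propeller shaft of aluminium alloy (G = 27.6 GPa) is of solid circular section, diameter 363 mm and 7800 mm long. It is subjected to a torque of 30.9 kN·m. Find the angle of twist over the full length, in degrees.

J = πd⁴/32 = π(0.363)⁴/32 = 1.705×10^-3 m⁴.
θ = T·L/(G·J) = 30900 × 7.80 / (27.6×10⁹ × 1.705×10^-3) = 5.123×10^-3 rad.

0.294°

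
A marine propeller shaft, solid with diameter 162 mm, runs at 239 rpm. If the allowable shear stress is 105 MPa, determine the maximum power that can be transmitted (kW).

2190 kW

J = πd⁴/32 = π(0.162)⁴/32 = 6.762×10^-5 m⁴.
T_max = τ_allow·J/r = 1.05×10^8 × 6.762×10^-5 / 0.0810 = 87650 N·m.
ω = 2π·239/60 = 25.03 rad/s, so P_max = T_max·ω = 2.194×10^6 W.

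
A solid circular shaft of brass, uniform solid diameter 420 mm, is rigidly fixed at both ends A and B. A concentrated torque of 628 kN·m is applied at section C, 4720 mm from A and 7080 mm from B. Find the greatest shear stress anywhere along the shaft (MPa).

With uniform GJ and both ends fixed, compatibility θ_AC = θ_CB gives T_A·a = T_B·b, together with T_A + T_B = T₀.
T_A = T₀·b/(a+b) = 628000·7080/11800 = 376800 N·m; T_B = 251200 N·m.
τ in each portion: τ_AC = 2.59×10^7 Pa, τ_CB = 1.73×10^7 Pa; maximum is in AC.
τ_max = T_AC·r/J = 376800·0.210/3.05×10^-3 = 2.590×10^7 Pa.

25.9 MPa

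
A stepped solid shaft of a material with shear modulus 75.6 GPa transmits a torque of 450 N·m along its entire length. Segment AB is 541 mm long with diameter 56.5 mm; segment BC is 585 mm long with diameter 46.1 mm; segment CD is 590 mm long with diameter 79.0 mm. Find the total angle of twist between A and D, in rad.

J_AB = π(0.0565)⁴/32 = 1.00×10^-6 m⁴; J_BC = π(0.0461)⁴/32 = 4.43×10^-7 m⁴; J_CD = π(0.0790)⁴/32 = 3.82×10^-6 m⁴.
θ = (T/G)·Σ L_i/J_i = (450.0/75.6×10⁹)·(0.541/1.00×10^-6 + 0.585/4.43×10^-7 + 0.590/3.82×10^-6) = 0.01199 rad.

0.0120 rad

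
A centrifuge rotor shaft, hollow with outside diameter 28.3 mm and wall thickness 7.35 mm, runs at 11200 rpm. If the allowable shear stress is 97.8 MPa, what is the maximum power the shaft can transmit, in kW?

J = π(d_o⁴ − d_i⁴)/32 = π(0.0283⁴ − 0.0136⁴)/32 = 5.961×10^-8 m⁴.
T_max = τ_allow·J/r = 9.78×10^7 × 5.961×10^-8 / 0.0142 = 412.0 N·m.
ω = 2π·11200/60 = 1173 rad/s, so P_max = T_max·ω = 4.832×10^5 W.

483 kW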